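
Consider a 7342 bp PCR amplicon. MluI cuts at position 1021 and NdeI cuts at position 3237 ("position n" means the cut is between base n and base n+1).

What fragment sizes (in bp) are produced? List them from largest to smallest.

Combined cut positions (sorted): 1021, 3237.
Linear molecule, 2 cuts → 3 fragments:
  1021 − 0 = 1021 bp
  3237 − 1021 = 2216 bp
  7342 − 3237 = 4105 bp
Sorted largest to smallest: 4105, 2216, 1021 bp.

4105, 2216, 1021 bp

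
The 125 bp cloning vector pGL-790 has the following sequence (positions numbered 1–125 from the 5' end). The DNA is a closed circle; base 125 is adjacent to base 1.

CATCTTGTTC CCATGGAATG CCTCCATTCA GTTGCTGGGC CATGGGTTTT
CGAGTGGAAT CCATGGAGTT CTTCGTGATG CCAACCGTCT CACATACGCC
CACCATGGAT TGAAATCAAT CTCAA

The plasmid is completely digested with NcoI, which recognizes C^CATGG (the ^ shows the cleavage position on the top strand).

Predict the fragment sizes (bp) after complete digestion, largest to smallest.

NcoI sites (CCATGG) start at positions 11, 40, 61, 103.
NcoI cuts after the first base of each site, so after positions 11, 40, 61, 103.
Circular molecule, 4 cuts → 4 fragments:
  12–40 → 29 bp
  41–61 → 21 bp
  62–103 → 42 bp
  104–125 then 1–11 → 22 + 11 = 33 bp
Sorted largest to smallest: 42, 33, 29, 21 bp.

42, 33, 29, 21 bp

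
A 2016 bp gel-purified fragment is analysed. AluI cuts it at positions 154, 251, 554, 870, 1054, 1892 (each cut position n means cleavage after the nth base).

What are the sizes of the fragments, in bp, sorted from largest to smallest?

838, 316, 303, 184, 154, 124, 97 bp

Linear molecule, 6 cuts → 7 fragments:
  154 − 0 = 154 bp
  251 − 154 = 97 bp
  554 − 251 = 303 bp
  870 − 554 = 316 bp
  1054 − 870 = 184 bp
  1892 − 1054 = 838 bp
  2016 − 1892 = 124 bp
Sorted largest to smallest: 838, 316, 303, 184, 154, 124, 97 bp.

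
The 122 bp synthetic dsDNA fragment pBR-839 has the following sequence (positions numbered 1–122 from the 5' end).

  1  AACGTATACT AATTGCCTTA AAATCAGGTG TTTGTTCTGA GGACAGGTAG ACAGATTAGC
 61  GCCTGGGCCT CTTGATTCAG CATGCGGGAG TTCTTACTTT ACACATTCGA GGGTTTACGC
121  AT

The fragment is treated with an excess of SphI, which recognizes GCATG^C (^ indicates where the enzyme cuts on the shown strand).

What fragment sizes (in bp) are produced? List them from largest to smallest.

84, 38 bp

The SphI site (GCATGC) starts at position 80.
SphI cuts after base 5 of each site (before the last base), so after position 84.
Linear molecule, 1 cut → 2 fragments:
  1–84 → 84 bp
  85–122 → 38 bp
Sorted largest to smallest: 84, 38 bp.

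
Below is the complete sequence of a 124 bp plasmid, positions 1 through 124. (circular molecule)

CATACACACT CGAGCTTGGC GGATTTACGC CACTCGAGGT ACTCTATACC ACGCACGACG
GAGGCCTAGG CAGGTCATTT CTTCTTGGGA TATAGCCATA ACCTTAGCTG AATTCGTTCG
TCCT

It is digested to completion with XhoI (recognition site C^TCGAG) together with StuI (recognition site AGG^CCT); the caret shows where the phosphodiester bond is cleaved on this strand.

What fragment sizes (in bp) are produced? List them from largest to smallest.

69, 31, 24 bp

XhoI sites (CTCGAG) start at positions 9, 33.
XhoI cuts after the first base of each site, so after positions 9, 33.
The StuI site (AGGCCT) starts at position 62.
StuI cuts after base 3 of each site, so after position 64.
Combined cut positions: 9, 33, 64.
Circular molecule, 3 cuts → 3 fragments:
  10–33 → 24 bp
  34–64 → 31 bp
  65–124 then 1–9 → 60 + 9 = 69 bp
Sorted largest to smallest: 69, 31, 24 bp.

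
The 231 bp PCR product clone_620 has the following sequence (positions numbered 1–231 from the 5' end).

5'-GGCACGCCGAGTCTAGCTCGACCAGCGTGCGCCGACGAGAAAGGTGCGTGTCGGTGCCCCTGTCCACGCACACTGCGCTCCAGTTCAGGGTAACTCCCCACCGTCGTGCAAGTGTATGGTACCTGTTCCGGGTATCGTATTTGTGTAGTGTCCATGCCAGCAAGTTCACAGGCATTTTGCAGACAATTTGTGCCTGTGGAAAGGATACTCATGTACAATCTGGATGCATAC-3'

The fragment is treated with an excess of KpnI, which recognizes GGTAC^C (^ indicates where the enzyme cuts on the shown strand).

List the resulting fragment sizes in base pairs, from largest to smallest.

The KpnI site (GGTACC) starts at position 118.
KpnI cuts after base 5 of each site (before the last base), so after position 122.
Linear molecule, 1 cut → 2 fragments:
  1–122 → 122 bp
  123–231 → 109 bp
Sorted largest to smallest: 122, 109 bp.

122, 109 bp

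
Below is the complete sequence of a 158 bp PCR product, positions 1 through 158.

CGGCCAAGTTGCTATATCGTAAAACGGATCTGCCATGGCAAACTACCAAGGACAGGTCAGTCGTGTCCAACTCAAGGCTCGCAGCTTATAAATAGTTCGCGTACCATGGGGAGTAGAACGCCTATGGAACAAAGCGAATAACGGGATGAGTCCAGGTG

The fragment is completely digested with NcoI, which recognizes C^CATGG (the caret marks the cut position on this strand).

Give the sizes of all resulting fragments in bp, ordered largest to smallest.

NcoI sites (CCATGG) start at positions 33, 104.
NcoI cuts after the first base of each site, so after positions 33, 104.
Linear molecule, 2 cuts → 3 fragments:
  1–33 → 33 bp
  34–104 → 71 bp
  105–158 → 54 bp
Sorted largest to smallest: 71, 54, 33 bp.

71, 54, 33 bp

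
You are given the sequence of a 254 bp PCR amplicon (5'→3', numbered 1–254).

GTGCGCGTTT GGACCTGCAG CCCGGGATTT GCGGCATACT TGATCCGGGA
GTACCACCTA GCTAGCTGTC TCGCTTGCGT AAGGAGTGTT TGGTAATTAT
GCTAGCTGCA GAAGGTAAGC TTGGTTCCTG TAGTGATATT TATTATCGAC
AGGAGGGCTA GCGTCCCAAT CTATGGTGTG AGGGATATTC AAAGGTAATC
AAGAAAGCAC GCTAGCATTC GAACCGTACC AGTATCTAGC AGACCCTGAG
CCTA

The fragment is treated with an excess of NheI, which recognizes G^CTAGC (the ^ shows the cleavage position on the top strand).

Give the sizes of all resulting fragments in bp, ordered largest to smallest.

61, 56, 54, 43, 40 bp

NheI sites (GCTAGC) start at positions 61, 101, 157, 211.
NheI cuts after the first base of each site, so after positions 61, 101, 157, 211.
Linear molecule, 4 cuts → 5 fragments:
  1–61 → 61 bp
  62–101 → 40 bp
  102–157 → 56 bp
  158–211 → 54 bp
  212–254 → 43 bp
Sorted largest to smallest: 61, 56, 54, 43, 40 bp.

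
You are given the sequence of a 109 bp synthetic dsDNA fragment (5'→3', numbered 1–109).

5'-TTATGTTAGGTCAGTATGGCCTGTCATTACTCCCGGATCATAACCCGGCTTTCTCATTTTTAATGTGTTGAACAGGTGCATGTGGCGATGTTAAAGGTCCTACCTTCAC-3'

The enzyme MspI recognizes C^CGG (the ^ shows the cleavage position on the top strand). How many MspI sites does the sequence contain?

2

CCGG occurs starting at positions 33, 45.
MspI cuts at 2 sites.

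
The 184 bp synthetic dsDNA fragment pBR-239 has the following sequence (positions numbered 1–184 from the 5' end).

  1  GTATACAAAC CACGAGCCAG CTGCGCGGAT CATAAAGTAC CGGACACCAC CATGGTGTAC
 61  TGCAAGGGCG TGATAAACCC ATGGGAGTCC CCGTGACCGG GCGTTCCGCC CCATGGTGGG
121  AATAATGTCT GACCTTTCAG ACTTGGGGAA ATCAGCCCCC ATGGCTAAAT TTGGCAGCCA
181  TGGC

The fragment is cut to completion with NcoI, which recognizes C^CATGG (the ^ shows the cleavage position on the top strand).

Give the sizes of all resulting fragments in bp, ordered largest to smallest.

50, 48, 32, 29, 19, 6 bp

NcoI sites (CCATGG) start at positions 50, 79, 111, 159, 178.
NcoI cuts after the first base of each site, so after positions 50, 79, 111, 159, 178.
Linear molecule, 5 cuts → 6 fragments:
  1–50 → 50 bp
  51–79 → 29 bp
  80–111 → 32 bp
  112–159 → 48 bp
  160–178 → 19 bp
  179–184 → 6 bp
Sorted largest to smallest: 50, 48, 32, 29, 19, 6 bp.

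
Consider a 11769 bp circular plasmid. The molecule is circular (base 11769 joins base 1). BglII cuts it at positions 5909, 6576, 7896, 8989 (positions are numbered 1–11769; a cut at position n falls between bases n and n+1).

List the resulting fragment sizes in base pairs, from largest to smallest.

Circular molecule, 4 cuts → 4 fragments:
  6576 − 5909 = 667 bp
  7896 − 6576 = 1320 bp
  8989 − 7896 = 1093 bp
  wrap: 11769 − 8989 + 5909 = 8689 bp
Sorted largest to smallest: 8689, 1320, 1093, 667 bp.

8689, 1320, 1093, 667 bp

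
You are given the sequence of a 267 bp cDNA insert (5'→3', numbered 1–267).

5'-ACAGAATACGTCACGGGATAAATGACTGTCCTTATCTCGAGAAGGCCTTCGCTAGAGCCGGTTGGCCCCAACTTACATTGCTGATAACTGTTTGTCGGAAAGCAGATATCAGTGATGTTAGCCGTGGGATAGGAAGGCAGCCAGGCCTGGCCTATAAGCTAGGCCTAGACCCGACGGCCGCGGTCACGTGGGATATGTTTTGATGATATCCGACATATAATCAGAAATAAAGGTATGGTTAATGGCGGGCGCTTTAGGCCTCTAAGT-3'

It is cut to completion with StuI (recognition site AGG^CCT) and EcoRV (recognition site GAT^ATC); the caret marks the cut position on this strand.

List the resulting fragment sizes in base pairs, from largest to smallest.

StuI sites (AGGCCT) start at positions 43, 143, 161, 256.
StuI cuts after base 3 of each site, so after positions 45, 145, 163, 258.
EcoRV sites (GATATC) start at positions 105, 205.
EcoRV cuts after base 3 of each site, so after positions 107, 207.
Combined cut positions: 45, 107, 145, 163, 207, 258.
Linear molecule, 6 cuts → 7 fragments:
  1–45 → 45 bp
  46–107 → 62 bp
  108–145 → 38 bp
  146–163 → 18 bp
  164–207 → 44 bp
  208–258 → 51 bp
  259–267 → 9 bp
Sorted largest to smallest: 62, 51, 45, 44, 38, 18, 9 bp.

62, 51, 45, 44, 38, 18, 9 bp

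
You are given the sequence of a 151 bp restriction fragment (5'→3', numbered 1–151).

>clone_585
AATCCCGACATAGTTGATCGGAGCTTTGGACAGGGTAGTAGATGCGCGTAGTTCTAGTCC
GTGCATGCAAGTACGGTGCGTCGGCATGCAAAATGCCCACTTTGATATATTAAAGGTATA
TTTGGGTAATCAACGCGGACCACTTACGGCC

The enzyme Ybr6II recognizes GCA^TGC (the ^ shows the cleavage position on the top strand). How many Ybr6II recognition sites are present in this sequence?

2

GCATGC occurs starting at positions 63, 84.
Ybr6II cuts at 2 sites.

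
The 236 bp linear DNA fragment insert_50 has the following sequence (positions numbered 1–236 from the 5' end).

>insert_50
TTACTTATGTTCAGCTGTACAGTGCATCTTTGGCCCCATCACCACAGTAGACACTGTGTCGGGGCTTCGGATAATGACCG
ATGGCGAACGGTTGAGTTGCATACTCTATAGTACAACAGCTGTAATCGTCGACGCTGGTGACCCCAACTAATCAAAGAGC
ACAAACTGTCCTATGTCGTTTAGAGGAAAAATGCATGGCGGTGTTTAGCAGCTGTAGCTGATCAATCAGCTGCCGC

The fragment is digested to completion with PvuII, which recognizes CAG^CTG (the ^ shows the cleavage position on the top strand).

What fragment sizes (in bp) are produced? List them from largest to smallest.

PvuII sites (CAGCTG) start at positions 12, 117, 209, 227.
PvuII cuts after base 3 of each site, so after positions 14, 119, 211, 229.
Linear molecule, 4 cuts → 5 fragments:
  1–14 → 14 bp
  15–119 → 105 bp
  120–211 → 92 bp
  212–229 → 18 bp
  230–236 → 7 bp
Sorted largest to smallest: 105, 92, 18, 14, 7 bp.

105, 92, 18, 14, 7 bp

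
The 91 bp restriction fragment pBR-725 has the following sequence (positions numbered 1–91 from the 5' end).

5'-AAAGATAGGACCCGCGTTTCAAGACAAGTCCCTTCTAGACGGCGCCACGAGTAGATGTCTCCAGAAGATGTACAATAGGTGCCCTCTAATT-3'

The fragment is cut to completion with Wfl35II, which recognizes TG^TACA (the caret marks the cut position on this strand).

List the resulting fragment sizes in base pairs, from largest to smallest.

70, 21 bp

The Wfl35II site (TGTACA) starts at position 69.
Wfl35II cuts after base 2 of each site, so after position 70.
Linear molecule, 1 cut → 2 fragments:
  1–70 → 70 bp
  71–91 → 21 bp
Sorted largest to smallest: 70, 21 bp.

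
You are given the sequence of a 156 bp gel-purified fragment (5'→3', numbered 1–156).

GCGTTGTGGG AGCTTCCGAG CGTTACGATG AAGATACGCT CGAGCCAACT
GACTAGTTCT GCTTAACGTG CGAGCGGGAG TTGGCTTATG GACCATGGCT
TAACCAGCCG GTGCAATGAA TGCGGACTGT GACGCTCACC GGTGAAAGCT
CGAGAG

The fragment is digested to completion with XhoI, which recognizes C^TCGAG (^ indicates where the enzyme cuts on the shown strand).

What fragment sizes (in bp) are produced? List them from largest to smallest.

XhoI sites (CTCGAG) start at positions 39, 149.
XhoI cuts after the first base of each site, so after positions 39, 149.
Linear molecule, 2 cuts → 3 fragments:
  1–39 → 39 bp
  40–149 → 110 bp
  150–156 → 7 bp
Sorted largest to smallest: 110, 39, 7 bp.

110, 39, 7 bp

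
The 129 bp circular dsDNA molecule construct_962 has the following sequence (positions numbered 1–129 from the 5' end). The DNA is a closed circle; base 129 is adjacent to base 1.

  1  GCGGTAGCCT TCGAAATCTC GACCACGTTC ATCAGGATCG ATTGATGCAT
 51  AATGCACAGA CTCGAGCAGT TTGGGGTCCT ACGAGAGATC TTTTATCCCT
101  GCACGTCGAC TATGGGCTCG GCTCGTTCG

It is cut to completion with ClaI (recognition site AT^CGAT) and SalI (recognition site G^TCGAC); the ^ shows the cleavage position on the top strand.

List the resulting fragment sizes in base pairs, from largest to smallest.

The ClaI site (ATCGAT) starts at position 37.
ClaI cuts after base 2 of each site, so after position 38.
The SalI site (GTCGAC) starts at position 105.
SalI cuts after the first base of each site, so after position 105.
Combined cut positions: 38, 105.
Circular molecule, 2 cuts → 2 fragments:
  39–105 → 67 bp
  106–129 then 1–38 → 24 + 38 = 62 bp
Sorted largest to smallest: 67, 62 bp.

67, 62 bp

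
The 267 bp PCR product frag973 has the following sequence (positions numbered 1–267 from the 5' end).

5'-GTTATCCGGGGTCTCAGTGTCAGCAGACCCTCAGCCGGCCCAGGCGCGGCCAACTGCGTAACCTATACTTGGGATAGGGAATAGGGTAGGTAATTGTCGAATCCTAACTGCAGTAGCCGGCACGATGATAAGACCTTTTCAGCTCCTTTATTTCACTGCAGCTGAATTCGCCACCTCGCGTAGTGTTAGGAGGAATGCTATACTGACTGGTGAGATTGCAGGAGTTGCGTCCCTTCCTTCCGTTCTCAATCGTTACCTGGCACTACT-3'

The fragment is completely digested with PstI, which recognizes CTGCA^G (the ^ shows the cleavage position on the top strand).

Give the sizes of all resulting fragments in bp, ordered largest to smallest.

112, 107, 48 bp

PstI sites (CTGCAG) start at positions 108, 156.
PstI cuts after base 5 of each site (before the last base), so after positions 112, 160.
Linear molecule, 2 cuts → 3 fragments:
  1–112 → 112 bp
  113–160 → 48 bp
  161–267 → 107 bp
Sorted largest to smallest: 112, 107, 48 bp.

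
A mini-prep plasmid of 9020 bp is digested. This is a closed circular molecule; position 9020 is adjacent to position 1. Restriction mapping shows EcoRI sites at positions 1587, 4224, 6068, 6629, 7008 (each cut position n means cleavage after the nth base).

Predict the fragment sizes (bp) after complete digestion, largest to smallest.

Circular molecule, 5 cuts → 5 fragments:
  4224 − 1587 = 2637 bp
  6068 − 4224 = 1844 bp
  6629 − 6068 = 561 bp
  7008 − 6629 = 379 bp
  wrap: 9020 − 7008 + 1587 = 3599 bp
Sorted largest to smallest: 3599, 2637, 1844, 561, 379 bp.

3599, 2637, 1844, 561, 379 bp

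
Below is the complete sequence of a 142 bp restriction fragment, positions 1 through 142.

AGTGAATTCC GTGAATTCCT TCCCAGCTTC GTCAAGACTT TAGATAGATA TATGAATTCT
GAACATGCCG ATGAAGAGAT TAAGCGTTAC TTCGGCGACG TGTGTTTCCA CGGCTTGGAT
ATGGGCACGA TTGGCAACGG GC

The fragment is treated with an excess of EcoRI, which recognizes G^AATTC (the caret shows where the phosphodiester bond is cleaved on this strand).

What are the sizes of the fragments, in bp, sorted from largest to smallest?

EcoRI sites (GAATTC) start at positions 4, 13, 54.
EcoRI cuts after the first base of each site, so after positions 4, 13, 54.
Linear molecule, 3 cuts → 4 fragments:
  1–4 → 4 bp
  5–13 → 9 bp
  14–54 → 41 bp
  55–142 → 88 bp
Sorted largest to smallest: 88, 41, 9, 4 bp.

88, 41, 9, 4 bp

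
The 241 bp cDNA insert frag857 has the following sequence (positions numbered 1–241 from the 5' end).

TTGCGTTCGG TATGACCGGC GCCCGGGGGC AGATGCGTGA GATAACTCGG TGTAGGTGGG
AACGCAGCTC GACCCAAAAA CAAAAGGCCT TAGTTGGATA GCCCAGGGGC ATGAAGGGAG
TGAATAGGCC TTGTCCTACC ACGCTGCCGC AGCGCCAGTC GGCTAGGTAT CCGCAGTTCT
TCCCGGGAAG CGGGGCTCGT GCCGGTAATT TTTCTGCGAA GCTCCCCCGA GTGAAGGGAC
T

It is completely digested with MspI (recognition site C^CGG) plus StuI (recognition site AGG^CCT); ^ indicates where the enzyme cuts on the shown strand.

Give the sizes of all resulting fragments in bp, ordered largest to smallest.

MspI sites (CCGG) start at positions 16, 23, 183, 202.
MspI cuts after the first base of each site, so after positions 16, 23, 183, 202.
StuI sites (AGGCCT) start at positions 85, 126.
StuI cuts after base 3 of each site, so after positions 87, 128.
Combined cut positions: 16, 23, 87, 128, 183, 202.
Linear molecule, 6 cuts → 7 fragments:
  1–16 → 16 bp
  17–23 → 7 bp
  24–87 → 64 bp
  88–128 → 41 bp
  129–183 → 55 bp
  184–202 → 19 bp
  203–241 → 39 bp
Sorted largest to smallest: 64, 55, 41, 39, 19, 16, 7 bp.

64, 55, 41, 39, 19, 16, 7 bp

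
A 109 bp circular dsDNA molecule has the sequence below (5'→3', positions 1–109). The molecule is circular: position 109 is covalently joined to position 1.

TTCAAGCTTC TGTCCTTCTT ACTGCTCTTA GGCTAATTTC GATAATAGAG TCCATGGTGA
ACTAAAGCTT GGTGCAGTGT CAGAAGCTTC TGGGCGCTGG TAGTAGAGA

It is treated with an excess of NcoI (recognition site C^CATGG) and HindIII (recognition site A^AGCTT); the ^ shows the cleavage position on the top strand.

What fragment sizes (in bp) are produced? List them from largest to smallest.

48, 29, 19, 13 bp

The NcoI site (CCATGG) starts at position 52.
NcoI cuts after the first base of each site, so after position 52.
HindIII sites (AAGCTT) start at positions 4, 65, 84.
HindIII cuts after the first base of each site, so after positions 4, 65, 84.
Combined cut positions: 4, 52, 65, 84.
Circular molecule, 4 cuts → 4 fragments:
  5–52 → 48 bp
  53–65 → 13 bp
  66–84 → 19 bp
  85–109 then 1–4 → 25 + 4 = 29 bp
Sorted largest to smallest: 48, 29, 19, 13 bp.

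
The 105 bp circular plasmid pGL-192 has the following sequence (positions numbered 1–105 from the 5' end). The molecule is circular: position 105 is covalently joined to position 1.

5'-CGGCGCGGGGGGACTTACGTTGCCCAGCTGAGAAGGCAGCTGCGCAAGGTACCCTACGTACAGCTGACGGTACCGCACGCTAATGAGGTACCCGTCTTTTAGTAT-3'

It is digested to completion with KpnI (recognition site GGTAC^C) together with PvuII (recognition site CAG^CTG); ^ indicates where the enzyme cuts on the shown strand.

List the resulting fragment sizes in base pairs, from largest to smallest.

41, 18, 13, 12, 11, 10 bp

KpnI sites (GGTACC) start at positions 48, 69, 87.
KpnI cuts after base 5 of each site (before the last base), so after positions 52, 73, 91.
PvuII sites (CAGCTG) start at positions 25, 37, 61.
PvuII cuts after base 3 of each site, so after positions 27, 39, 63.
Combined cut positions: 27, 39, 52, 63, 73, 91.
Circular molecule, 6 cuts → 6 fragments:
  28–39 → 12 bp
  40–52 → 13 bp
  53–63 → 11 bp
  64–73 → 10 bp
  74–91 → 18 bp
  92–105 then 1–27 → 14 + 27 = 41 bp
Sorted largest to smallest: 41, 18, 13, 12, 11, 10 bp.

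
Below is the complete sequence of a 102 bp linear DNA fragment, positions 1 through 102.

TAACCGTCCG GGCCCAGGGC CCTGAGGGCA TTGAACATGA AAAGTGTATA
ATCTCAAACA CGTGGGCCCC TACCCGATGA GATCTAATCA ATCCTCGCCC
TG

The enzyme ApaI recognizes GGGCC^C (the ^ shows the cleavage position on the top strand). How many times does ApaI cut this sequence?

GGGCCC occurs starting at positions 10, 17, 64.
ApaI cuts at 3 sites.

3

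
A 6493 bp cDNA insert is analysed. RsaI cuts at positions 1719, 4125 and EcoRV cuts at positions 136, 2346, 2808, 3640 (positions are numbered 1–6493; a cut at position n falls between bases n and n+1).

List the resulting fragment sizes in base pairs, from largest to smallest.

2368, 1583, 832, 627, 485, 462, 136 bp

Combined cut positions (sorted): 136, 1719, 2346, 2808, 3640, 4125.
Linear molecule, 6 cuts → 7 fragments:
  136 − 0 = 136 bp
  1719 − 136 = 1583 bp
  2346 − 1719 = 627 bp
  2808 − 2346 = 462 bp
  3640 − 2808 = 832 bp
  4125 − 3640 = 485 bp
  6493 − 4125 = 2368 bp
Sorted largest to smallest: 2368, 1583, 832, 627, 485, 462, 136 bp.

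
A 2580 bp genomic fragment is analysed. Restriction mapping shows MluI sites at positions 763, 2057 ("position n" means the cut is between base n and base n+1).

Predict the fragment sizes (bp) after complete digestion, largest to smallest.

Linear molecule, 2 cuts → 3 fragments:
  763 − 0 = 763 bp
  2057 − 763 = 1294 bp
  2580 − 2057 = 523 bp
Sorted largest to smallest: 1294, 763, 523 bp.

1294, 763, 523 bp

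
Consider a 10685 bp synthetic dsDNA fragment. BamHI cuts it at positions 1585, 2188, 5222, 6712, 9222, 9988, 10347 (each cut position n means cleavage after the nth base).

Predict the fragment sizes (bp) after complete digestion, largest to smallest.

3034, 2510, 1585, 1490, 766, 603, 359, 338 bp

Linear molecule, 7 cuts → 8 fragments:
  1585 − 0 = 1585 bp
  2188 − 1585 = 603 bp
  5222 − 2188 = 3034 bp
  6712 − 5222 = 1490 bp
  9222 − 6712 = 2510 bp
  9988 − 9222 = 766 bp
  10347 − 9988 = 359 bp
  10685 − 10347 = 338 bp
Sorted largest to smallest: 3034, 2510, 1585, 1490, 766, 603, 359, 338 bp.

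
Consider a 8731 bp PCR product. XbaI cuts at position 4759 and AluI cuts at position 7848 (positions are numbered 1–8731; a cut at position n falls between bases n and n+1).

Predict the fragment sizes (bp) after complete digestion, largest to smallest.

Combined cut positions (sorted): 4759, 7848.
Linear molecule, 2 cuts → 3 fragments:
  4759 − 0 = 4759 bp
  7848 − 4759 = 3089 bp
  8731 − 7848 = 883 bp
Sorted largest to smallest: 4759, 3089, 883 bp.

4759, 3089, 883 bp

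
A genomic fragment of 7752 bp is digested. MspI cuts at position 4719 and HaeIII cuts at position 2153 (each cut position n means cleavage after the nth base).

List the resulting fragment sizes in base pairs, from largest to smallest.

Combined cut positions (sorted): 2153, 4719.
Linear molecule, 2 cuts → 3 fragments:
  2153 − 0 = 2153 bp
  4719 − 2153 = 2566 bp
  7752 − 4719 = 3033 bp
Sorted largest to smallest: 3033, 2566, 2153 bp.

3033, 2566, 2153 bp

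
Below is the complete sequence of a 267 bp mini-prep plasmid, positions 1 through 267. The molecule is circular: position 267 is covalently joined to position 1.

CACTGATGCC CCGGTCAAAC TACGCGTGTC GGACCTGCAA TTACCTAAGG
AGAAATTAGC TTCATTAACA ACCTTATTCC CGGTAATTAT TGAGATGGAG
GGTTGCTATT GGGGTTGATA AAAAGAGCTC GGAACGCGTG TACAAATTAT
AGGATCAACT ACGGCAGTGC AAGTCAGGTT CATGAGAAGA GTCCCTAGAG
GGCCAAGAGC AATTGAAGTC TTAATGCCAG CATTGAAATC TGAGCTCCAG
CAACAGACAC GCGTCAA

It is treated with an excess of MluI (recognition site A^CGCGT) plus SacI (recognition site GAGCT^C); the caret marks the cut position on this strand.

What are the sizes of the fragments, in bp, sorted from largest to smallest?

MluI sites (ACGCGT) start at positions 22, 134, 259.
MluI cuts after the first base of each site, so after positions 22, 134, 259.
SacI sites (GAGCTC) start at positions 125, 242.
SacI cuts after base 5 of each site (before the last base), so after positions 129, 246.
Combined cut positions: 22, 129, 134, 246, 259.
Circular molecule, 5 cuts → 5 fragments:
  23–129 → 107 bp
  130–134 → 5 bp
  135–246 → 112 bp
  247–259 → 13 bp
  260–267 then 1–22 → 8 + 22 = 30 bp
Sorted largest to smallest: 112, 107, 30, 13, 5 bp.

112, 107, 30, 13, 5 bp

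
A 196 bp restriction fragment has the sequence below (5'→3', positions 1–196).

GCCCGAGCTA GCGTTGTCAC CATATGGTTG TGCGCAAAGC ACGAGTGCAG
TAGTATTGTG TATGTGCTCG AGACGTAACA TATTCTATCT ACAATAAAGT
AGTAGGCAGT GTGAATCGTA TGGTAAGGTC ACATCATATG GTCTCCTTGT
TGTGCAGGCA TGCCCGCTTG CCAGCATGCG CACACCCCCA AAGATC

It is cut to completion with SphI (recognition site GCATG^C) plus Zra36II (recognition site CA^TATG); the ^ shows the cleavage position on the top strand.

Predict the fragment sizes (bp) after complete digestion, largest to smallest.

SphI sites (GCATGC) start at positions 158, 174.
SphI cuts after base 5 of each site (before the last base), so after positions 162, 178.
Zra36II sites (CATATG) start at positions 21, 135.
Zra36II cuts after base 2 of each site, so after positions 22, 136.
Combined cut positions: 22, 136, 162, 178.
Linear molecule, 4 cuts → 5 fragments:
  1–22 → 22 bp
  23–136 → 114 bp
  137–162 → 26 bp
  163–178 → 16 bp
  179–196 → 18 bp
Sorted largest to smallest: 114, 26, 22, 18, 16 bp.

114, 26, 22, 18, 16 bp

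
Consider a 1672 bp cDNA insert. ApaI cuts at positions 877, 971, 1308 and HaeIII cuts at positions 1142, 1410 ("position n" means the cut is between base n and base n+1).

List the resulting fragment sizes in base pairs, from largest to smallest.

Combined cut positions (sorted): 877, 971, 1142, 1308, 1410.
Linear molecule, 5 cuts → 6 fragments:
  877 − 0 = 877 bp
  971 − 877 = 94 bp
  1142 − 971 = 171 bp
  1308 − 1142 = 166 bp
  1410 − 1308 = 102 bp
  1672 − 1410 = 262 bp
Sorted largest to smallest: 877, 262, 171, 166, 102, 94 bp.

877, 262, 171, 166, 102, 94 bp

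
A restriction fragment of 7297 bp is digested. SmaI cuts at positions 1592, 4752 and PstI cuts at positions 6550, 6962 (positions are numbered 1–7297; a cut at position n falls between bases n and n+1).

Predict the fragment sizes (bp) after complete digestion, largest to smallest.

Combined cut positions (sorted): 1592, 4752, 6550, 6962.
Linear molecule, 4 cuts → 5 fragments:
  1592 − 0 = 1592 bp
  4752 − 1592 = 3160 bp
  6550 − 4752 = 1798 bp
  6962 − 6550 = 412 bp
  7297 − 6962 = 335 bp
Sorted largest to smallest: 3160, 1798, 1592, 412, 335 bp.

3160, 1798, 1592, 412, 335 bp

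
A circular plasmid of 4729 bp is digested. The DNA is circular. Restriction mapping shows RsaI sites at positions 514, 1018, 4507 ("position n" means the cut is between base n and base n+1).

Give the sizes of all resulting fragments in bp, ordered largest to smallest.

Circular molecule, 3 cuts → 3 fragments:
  1018 − 514 = 504 bp
  4507 − 1018 = 3489 bp
  wrap: 4729 − 4507 + 514 = 736 bp
Sorted largest to smallest: 3489, 736, 504 bp.

3489, 736, 504 bp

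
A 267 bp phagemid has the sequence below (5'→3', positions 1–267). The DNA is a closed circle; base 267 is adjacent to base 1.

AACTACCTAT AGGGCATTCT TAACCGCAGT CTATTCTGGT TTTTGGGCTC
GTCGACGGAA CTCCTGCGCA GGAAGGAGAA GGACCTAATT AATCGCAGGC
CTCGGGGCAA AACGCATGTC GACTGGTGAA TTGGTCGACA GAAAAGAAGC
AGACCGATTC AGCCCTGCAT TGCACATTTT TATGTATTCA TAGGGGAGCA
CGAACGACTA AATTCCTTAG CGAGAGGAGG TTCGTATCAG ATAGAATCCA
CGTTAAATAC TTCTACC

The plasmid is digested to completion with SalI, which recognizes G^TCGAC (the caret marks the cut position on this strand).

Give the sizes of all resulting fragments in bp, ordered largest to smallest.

184, 67, 16 bp

SalI sites (GTCGAC) start at positions 51, 118, 134.
SalI cuts after the first base of each site, so after positions 51, 118, 134.
Circular molecule, 3 cuts → 3 fragments:
  52–118 → 67 bp
  119–134 → 16 bp
  135–267 then 1–51 → 133 + 51 = 184 bp
Sorted largest to smallest: 184, 67, 16 bp.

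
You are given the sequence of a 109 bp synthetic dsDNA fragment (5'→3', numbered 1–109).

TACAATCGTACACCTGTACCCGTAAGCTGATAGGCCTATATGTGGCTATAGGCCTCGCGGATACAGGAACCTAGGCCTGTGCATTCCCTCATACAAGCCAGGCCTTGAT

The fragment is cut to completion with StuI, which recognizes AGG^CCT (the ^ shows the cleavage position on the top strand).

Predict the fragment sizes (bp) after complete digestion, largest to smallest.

StuI sites (AGGCCT) start at positions 32, 50, 73, 100.
StuI cuts after base 3 of each site, so after positions 34, 52, 75, 102.
Linear molecule, 4 cuts → 5 fragments:
  1–34 → 34 bp
  35–52 → 18 bp
  53–75 → 23 bp
  76–102 → 27 bp
  103–109 → 7 bp
Sorted largest to smallest: 34, 27, 23, 18, 7 bp.

34, 27, 23, 18, 7 bp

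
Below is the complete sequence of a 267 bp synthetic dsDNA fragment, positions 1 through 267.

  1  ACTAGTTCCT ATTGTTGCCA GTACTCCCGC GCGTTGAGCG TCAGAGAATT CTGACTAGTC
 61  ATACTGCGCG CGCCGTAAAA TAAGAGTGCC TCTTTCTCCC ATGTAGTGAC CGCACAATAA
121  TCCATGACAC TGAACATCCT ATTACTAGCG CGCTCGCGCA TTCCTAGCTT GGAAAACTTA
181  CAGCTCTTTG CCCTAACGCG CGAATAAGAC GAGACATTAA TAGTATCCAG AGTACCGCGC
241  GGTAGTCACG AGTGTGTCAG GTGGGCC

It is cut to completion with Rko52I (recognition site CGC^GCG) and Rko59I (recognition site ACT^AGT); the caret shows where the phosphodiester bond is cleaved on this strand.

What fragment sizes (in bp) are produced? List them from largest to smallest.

130, 39, 29, 27, 26, 13, 3 bp

Rko52I sites (CGCGCG) start at positions 28, 67, 197, 236.
Rko52I cuts after base 3 of each site, so after positions 30, 69, 199, 238.
Rko59I sites (ACTAGT) start at positions 1, 54.
Rko59I cuts after base 3 of each site, so after positions 3, 56.
Combined cut positions: 3, 30, 56, 69, 199, 238.
Linear molecule, 6 cuts → 7 fragments:
  1–3 → 3 bp
  4–30 → 27 bp
  31–56 → 26 bp
  57–69 → 13 bp
  70–199 → 130 bp
  200–238 → 39 bp
  239–267 → 29 bp
Sorted largest to smallest: 130, 39, 29, 27, 26, 13, 3 bp.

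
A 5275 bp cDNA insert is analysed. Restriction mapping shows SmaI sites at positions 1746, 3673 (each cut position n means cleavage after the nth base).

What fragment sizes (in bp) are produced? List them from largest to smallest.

Linear molecule, 2 cuts → 3 fragments:
  1746 − 0 = 1746 bp
  3673 − 1746 = 1927 bp
  5275 − 3673 = 1602 bp
Sorted largest to smallest: 1927, 1746, 1602 bp.

1927, 1746, 1602 bp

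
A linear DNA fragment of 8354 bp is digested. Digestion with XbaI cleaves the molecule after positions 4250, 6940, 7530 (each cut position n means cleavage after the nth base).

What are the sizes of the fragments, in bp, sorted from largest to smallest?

4250, 2690, 824, 590 bp

Linear molecule, 3 cuts → 4 fragments:
  4250 − 0 = 4250 bp
  6940 − 4250 = 2690 bp
  7530 − 6940 = 590 bp
  8354 − 7530 = 824 bp
Sorted largest to smallest: 4250, 2690, 824, 590 bp.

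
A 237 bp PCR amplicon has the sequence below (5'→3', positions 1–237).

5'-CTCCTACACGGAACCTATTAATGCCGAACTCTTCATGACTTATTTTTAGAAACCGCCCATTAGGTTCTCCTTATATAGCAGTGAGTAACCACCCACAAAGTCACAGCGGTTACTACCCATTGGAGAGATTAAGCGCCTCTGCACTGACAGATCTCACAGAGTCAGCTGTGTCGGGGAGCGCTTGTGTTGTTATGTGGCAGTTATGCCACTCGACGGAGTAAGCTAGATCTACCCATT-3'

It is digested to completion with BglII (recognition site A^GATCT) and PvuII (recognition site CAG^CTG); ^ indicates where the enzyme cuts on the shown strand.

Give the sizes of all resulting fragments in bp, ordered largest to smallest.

BglII sites (AGATCT) start at positions 149, 225.
BglII cuts after the first base of each site, so after positions 149, 225.
The PvuII site (CAGCTG) starts at position 163.
PvuII cuts after base 3 of each site, so after position 165.
Combined cut positions: 149, 165, 225.
Linear molecule, 3 cuts → 4 fragments:
  1–149 → 149 bp
  150–165 → 16 bp
  166–225 → 60 bp
  226–237 → 12 bp
Sorted largest to smallest: 149, 60, 16, 12 bp.

149, 60, 16, 12 bp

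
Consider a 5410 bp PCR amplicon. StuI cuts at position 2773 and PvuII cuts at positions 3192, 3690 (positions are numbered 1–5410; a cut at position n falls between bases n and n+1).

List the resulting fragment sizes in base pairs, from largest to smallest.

2773, 1720, 498, 419 bp

Combined cut positions (sorted): 2773, 3192, 3690.
Linear molecule, 3 cuts → 4 fragments:
  2773 − 0 = 2773 bp
  3192 − 2773 = 419 bp
  3690 − 3192 = 498 bp
  5410 − 3690 = 1720 bp
Sorted largest to smallest: 2773, 1720, 498, 419 bp.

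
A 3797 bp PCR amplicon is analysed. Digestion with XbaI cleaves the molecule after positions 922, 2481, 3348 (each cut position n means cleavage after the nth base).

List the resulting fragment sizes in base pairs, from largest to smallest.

1559, 922, 867, 449 bp

Linear molecule, 3 cuts → 4 fragments:
  922 − 0 = 922 bp
  2481 − 922 = 1559 bp
  3348 − 2481 = 867 bp
  3797 − 3348 = 449 bp
Sorted largest to smallest: 1559, 922, 867, 449 bp.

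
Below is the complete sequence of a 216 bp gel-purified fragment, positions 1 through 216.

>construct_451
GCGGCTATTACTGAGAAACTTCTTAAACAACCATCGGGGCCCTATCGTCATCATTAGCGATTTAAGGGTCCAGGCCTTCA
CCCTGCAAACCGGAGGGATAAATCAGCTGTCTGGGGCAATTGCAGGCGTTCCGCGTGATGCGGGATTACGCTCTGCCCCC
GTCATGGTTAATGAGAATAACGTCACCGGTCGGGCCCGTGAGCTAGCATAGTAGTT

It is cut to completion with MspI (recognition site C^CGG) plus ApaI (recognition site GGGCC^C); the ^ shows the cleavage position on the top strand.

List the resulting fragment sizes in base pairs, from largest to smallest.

96, 49, 41, 20, 10 bp

MspI sites (CCGG) start at positions 90, 186.
MspI cuts after the first base of each site, so after positions 90, 186.
ApaI sites (GGGCCC) start at positions 37, 192.
ApaI cuts after base 5 of each site (before the last base), so after positions 41, 196.
Combined cut positions: 41, 90, 186, 196.
Linear molecule, 4 cuts → 5 fragments:
  1–41 → 41 bp
  42–90 → 49 bp
  91–186 → 96 bp
  187–196 → 10 bp
  197–216 → 20 bp
Sorted largest to smallest: 96, 49, 41, 20, 10 bp.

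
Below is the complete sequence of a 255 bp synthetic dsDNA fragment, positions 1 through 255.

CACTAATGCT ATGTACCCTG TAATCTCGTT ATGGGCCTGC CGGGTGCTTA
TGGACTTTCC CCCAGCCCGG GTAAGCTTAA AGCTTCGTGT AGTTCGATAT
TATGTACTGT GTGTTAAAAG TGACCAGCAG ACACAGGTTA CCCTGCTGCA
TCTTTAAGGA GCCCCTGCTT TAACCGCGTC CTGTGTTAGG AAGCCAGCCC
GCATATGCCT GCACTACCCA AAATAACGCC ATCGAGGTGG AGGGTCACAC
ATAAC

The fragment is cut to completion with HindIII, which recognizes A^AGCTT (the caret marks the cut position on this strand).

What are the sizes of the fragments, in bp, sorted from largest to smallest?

175, 73, 7 bp

HindIII sites (AAGCTT) start at positions 73, 80.
HindIII cuts after the first base of each site, so after positions 73, 80.
Linear molecule, 2 cuts → 3 fragments:
  1–73 → 73 bp
  74–80 → 7 bp
  81–255 → 175 bp
Sorted largest to smallest: 175, 73, 7 bp.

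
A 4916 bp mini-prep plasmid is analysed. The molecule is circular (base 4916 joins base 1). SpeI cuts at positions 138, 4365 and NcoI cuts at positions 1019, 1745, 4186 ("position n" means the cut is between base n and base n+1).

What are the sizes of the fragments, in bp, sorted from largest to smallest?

Combined cut positions (sorted): 138, 1019, 1745, 4186, 4365.
Circular molecule, 5 cuts → 5 fragments:
  1019 − 138 = 881 bp
  1745 − 1019 = 726 bp
  4186 − 1745 = 2441 bp
  4365 − 4186 = 179 bp
  wrap: 4916 − 4365 + 138 = 689 bp
Sorted largest to smallest: 2441, 881, 726, 689, 179 bp.

2441, 881, 726, 689, 179 bp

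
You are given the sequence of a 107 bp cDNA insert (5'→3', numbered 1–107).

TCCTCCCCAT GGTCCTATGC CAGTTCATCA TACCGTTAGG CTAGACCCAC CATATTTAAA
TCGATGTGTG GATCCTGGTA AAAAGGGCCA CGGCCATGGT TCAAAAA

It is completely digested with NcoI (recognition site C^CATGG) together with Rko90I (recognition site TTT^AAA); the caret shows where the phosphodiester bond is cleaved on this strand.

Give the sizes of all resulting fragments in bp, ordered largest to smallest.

50, 37, 13, 7 bp

NcoI sites (CCATGG) start at positions 7, 94.
NcoI cuts after the first base of each site, so after positions 7, 94.
The Rko90I site (TTTAAA) starts at position 55.
Rko90I cuts after base 3 of each site, so after position 57.
Combined cut positions: 7, 57, 94.
Linear molecule, 3 cuts → 4 fragments:
  1–7 → 7 bp
  8–57 → 50 bp
  58–94 → 37 bp
  95–107 → 13 bp
Sorted largest to smallest: 50, 37, 13, 7 bp.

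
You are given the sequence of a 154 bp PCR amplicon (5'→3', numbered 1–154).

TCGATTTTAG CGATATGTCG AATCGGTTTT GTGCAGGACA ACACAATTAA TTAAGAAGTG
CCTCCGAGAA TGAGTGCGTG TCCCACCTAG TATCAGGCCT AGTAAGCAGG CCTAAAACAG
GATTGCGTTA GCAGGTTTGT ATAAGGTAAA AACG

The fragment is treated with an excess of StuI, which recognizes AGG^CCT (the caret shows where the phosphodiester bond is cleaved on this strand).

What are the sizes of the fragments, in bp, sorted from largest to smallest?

StuI sites (AGGCCT) start at positions 95, 108.
StuI cuts after base 3 of each site, so after positions 97, 110.
Linear molecule, 2 cuts → 3 fragments:
  1–97 → 97 bp
  98–110 → 13 bp
  111–154 → 44 bp
Sorted largest to smallest: 97, 44, 13 bp.

97, 44, 13 bp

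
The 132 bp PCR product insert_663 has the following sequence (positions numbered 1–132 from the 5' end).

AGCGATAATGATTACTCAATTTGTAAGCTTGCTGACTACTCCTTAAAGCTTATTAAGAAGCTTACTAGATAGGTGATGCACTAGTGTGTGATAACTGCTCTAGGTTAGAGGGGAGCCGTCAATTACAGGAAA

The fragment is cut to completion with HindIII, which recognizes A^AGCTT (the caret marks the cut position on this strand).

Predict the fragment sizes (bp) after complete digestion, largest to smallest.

74, 25, 21, 12 bp

HindIII sites (AAGCTT) start at positions 25, 46, 58.
HindIII cuts after the first base of each site, so after positions 25, 46, 58.
Linear molecule, 3 cuts → 4 fragments:
  1–25 → 25 bp
  26–46 → 21 bp
  47–58 → 12 bp
  59–132 → 74 bp
Sorted largest to smallest: 74, 25, 21, 12 bp.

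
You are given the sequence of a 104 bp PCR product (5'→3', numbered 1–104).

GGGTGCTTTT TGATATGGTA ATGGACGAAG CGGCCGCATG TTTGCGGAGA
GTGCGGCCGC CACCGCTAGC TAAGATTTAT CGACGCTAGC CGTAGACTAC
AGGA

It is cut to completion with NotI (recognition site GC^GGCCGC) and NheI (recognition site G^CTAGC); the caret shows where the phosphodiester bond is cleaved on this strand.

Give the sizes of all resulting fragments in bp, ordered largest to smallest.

31, 23, 20, 19, 11 bp

NotI sites (GCGGCCGC) start at positions 30, 53.
NotI cuts after base 2 of each site, so after positions 31, 54.
NheI sites (GCTAGC) start at positions 65, 85.
NheI cuts after the first base of each site, so after positions 65, 85.
Combined cut positions: 31, 54, 65, 85.
Linear molecule, 4 cuts → 5 fragments:
  1–31 → 31 bp
  32–54 → 23 bp
  55–65 → 11 bp
  66–85 → 20 bp
  86–104 → 19 bp
Sorted largest to smallest: 31, 23, 20, 19, 11 bp.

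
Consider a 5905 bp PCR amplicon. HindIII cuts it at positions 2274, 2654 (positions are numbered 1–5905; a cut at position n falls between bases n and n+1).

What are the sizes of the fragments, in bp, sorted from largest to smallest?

Linear molecule, 2 cuts → 3 fragments:
  2274 − 0 = 2274 bp
  2654 − 2274 = 380 bp
  5905 − 2654 = 3251 bp
Sorted largest to smallest: 3251, 2274, 380 bp.

3251, 2274, 380 bp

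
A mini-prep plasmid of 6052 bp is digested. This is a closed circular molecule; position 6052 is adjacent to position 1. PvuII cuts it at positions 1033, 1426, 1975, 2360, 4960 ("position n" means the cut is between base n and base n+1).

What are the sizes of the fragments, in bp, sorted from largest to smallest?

Circular molecule, 5 cuts → 5 fragments:
  1426 − 1033 = 393 bp
  1975 − 1426 = 549 bp
  2360 − 1975 = 385 bp
  4960 − 2360 = 2600 bp
  wrap: 6052 − 4960 + 1033 = 2125 bp
Sorted largest to smallest: 2600, 2125, 549, 393, 385 bp.

2600, 2125, 549, 393, 385 bp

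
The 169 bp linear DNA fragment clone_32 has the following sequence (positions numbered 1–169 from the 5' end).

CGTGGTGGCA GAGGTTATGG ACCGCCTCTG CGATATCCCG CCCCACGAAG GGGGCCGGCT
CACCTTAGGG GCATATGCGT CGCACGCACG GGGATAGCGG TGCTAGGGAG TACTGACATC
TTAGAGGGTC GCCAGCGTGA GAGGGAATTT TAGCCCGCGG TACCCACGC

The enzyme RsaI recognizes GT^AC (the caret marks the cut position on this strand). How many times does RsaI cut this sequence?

GTAC occurs starting at positions 110, 160.
RsaI cuts at 2 sites.

2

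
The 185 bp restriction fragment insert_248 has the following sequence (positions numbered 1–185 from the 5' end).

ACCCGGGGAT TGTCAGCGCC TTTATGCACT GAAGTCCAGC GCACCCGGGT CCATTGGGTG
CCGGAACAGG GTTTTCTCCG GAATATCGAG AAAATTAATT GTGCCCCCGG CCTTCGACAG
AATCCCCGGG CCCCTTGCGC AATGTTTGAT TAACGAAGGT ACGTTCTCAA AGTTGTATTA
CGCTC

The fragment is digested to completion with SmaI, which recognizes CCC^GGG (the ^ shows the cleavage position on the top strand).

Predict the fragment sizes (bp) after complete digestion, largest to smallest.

SmaI sites (CCCGGG) start at positions 2, 44, 125.
SmaI cuts after base 3 of each site, so after positions 4, 46, 127.
Linear molecule, 3 cuts → 4 fragments:
  1–4 → 4 bp
  5–46 → 42 bp
  47–127 → 81 bp
  128–185 → 58 bp
Sorted largest to smallest: 81, 58, 42, 4 bp.

81, 58, 42, 4 bp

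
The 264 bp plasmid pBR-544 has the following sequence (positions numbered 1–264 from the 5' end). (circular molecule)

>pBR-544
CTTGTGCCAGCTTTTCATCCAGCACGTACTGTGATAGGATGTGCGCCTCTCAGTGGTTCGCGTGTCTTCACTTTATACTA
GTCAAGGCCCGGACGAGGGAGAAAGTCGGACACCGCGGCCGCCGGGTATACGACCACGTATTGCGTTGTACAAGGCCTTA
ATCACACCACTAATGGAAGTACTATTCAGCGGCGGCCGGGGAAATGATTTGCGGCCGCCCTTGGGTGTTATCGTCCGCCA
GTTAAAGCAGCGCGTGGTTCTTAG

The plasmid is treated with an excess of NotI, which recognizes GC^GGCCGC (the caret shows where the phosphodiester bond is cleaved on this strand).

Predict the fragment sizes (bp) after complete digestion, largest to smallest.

NotI sites (GCGGCCGC) start at positions 115, 211.
NotI cuts after base 2 of each site, so after positions 116, 212.
Circular molecule, 2 cuts → 2 fragments:
  117–212 → 96 bp
  213–264 then 1–116 → 52 + 116 = 168 bp
Sorted largest to smallest: 168, 96 bp.

168, 96 bp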